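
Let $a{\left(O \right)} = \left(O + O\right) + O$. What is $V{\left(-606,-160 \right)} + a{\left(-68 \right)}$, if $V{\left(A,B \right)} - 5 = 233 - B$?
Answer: $194$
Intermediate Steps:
$V{\left(A,B \right)} = 238 - B$ ($V{\left(A,B \right)} = 5 - \left(-233 + B\right) = 238 - B$)
$a{\left(O \right)} = 3 O$ ($a{\left(O \right)} = 2 O + O = 3 O$)
$V{\left(-606,-160 \right)} + a{\left(-68 \right)} = \left(238 - -160\right) + 3 \left(-68\right) = \left(238 + 160\right) - 204 = 398 - 204 = 194$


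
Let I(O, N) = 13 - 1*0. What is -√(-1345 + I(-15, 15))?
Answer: -6*I*√37 ≈ -36.497*I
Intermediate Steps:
I(O, N) = 13 (I(O, N) = 13 + 0 = 13)
-√(-1345 + I(-15, 15)) = -√(-1345 + 13) = -√(-1332) = -6*I*√37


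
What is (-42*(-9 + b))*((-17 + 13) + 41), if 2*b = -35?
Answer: 41181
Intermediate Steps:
b = -35/2 (b = (½)*(-35) = -35/2 ≈ -17.500)
(-42*(-9 + b))*((-17 + 13) + 41) = (-42*(-9 - 35/2))*((-17 + 13) + 41) = (-42*(-53/2))*(-4 + 41) = 1113*37 = 41181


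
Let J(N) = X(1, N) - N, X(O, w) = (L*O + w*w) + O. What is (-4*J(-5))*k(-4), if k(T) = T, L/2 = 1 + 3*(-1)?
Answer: 432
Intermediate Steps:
L = -4 (L = 2*(1 + 3*(-1)) = 2*(1 - 3) = 2*(-2) = -4)
X(O, w) = w**2 - 3*O (X(O, w) = (-4*O + w*w) + O = (-4*O + w**2) + O = (w**2 - 4*O) + O = w**2 - 3*O)
J(N) = -3 + N**2 - N (J(N) = (N**2 - 3*1) - N = (N**2 - 3) - N = (-3 + N**2) - N = -3 + N**2 - N)
(-4*J(-5))*k(-4) = -4*(-3 + (-5)**2 - 1*(-5))*(-4) = -4*(-3 + 25 + 5)*(-4) = -4*27*(-4) = -108*(-4) = 432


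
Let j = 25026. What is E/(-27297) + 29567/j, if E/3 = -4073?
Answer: 123653677/75903858 ≈ 1.6291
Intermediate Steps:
E = -12219 (E = 3*(-4073) = -12219)
E/(-27297) + 29567/j = -12219/(-27297) + 29567/25026 = -12219*(-1/27297) + 29567*(1/25026) = 4073/9099 + 29567/25026 = 123653677/75903858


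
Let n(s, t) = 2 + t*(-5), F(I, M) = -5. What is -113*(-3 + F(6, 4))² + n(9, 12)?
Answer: -7290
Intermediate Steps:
n(s, t) = 2 - 5*t
-113*(-3 + F(6, 4))² + n(9, 12) = -113*(-3 - 5)² + (2 - 5*12) = -113*(-8)² + (2 - 60) = -113*64 - 58 = -7232 - 58 = -7290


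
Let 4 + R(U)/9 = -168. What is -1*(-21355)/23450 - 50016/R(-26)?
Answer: 20098879/605010 ≈ 33.221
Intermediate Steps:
R(U) = -1548 (R(U) = -36 + 9*(-168) = -36 - 1512 = -1548)
-1*(-21355)/23450 - 50016/R(-26) = -1*(-21355)/23450 - 50016/(-1548) = 21355*(1/23450) - 50016*(-1/1548) = 4271/4690 + 4168/129 = 20098879/605010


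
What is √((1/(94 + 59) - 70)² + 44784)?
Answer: √1163031337/153 ≈ 222.90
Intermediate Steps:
√((1/(94 + 59) - 70)² + 44784) = √((1/153 - 70)² + 44784) = √((-10709/153)² + 44784) = √(114682681/23409 + 44784) = √(1163031337/23409) = √1163031337/153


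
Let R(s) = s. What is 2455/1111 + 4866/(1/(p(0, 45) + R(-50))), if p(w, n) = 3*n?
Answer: 459523165/1111 ≈ 4.1361e+5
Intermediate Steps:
2455/1111 + 4866/(1/(p(0, 45) + R(-50))) = 2455/1111 + 4866/(1/(3*45 - 50)) = 2455*(1/1111) + 4866/(1/(135 - 50)) = 2455/1111 + 4866/(1/85) = 2455/1111 + 4866*85 = 2455/1111 + 413610 = 459523165/1111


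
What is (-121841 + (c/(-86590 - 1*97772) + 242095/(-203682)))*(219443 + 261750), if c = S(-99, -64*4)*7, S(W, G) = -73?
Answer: -183467776655530600673/3129268407 ≈ -5.8630e+10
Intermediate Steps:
c = -511 (c = -73*7 = -511)
(-121841 + (c/(-86590 - 1*97772) + 242095/(-203682)))*(219443 + 261750) = (-121841 + (-511/(-86590 - 1*97772) + 242095/(-203682)))*(219443 + 261750) = (-121841 + (-511/(-86590 - 97772) + 242095*(-1/203682)))*481193 = (-121841 + (-511/(-184362) - 242095/203682))*481193 = (-121841 + (-511*(-1/184362) - 242095/203682))*481193 = (-121841 + (511/184362 - 242095/203682))*481193 = (-121841 - 3710753074/3129268407)*481193 = -381276902730361/3129268407*481193 = -183467776655530600673/3129268407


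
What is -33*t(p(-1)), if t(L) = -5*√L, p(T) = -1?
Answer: 165*I ≈ 165.0*I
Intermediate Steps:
-33*t(p(-1)) = -(-165)*√(-1) = -(-165)*I = 165*I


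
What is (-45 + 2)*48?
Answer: -2064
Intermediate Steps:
(-45 + 2)*48 = -43*48 = -2064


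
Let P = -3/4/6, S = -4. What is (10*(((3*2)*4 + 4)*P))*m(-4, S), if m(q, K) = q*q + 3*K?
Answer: -140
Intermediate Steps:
m(q, K) = q² + 3*K
P = -⅛ (P = -3*¼*(⅙) = -¾*⅙ = -⅛ ≈ -0.12500)
(10*(((3*2)*4 + 4)*P))*m(-4, S) = (10*(((3*2)*4 + 4)*(-⅛)))*((-4)² + 3*(-4)) = (10*((6*4 + 4)*(-⅛)))*(16 - 12) = (10*((24 + 4)*(-⅛)))*4 = (10*(28*(-⅛)))*4 = (10*(-7/2))*4 = -35*4 = -140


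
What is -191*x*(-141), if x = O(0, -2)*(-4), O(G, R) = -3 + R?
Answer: 538620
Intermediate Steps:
x = 20 (x = (-3 - 2)*(-4) = -5*(-4) = 20)
-191*x*(-141) = -191*20*(-141) = -3820*(-141) = 538620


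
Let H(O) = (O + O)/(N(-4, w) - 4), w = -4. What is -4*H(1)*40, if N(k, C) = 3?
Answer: 320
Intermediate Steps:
H(O) = -2*O (H(O) = (O + O)/(3 - 4) = (2*O)/(-1) = (2*O)*(-1) = -2*O)
-4*H(1)*40 = -(-8)*40 = -4*(-2)*40 = 8*40 = 320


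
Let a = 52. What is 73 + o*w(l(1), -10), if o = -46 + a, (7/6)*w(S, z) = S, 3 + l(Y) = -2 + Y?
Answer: 367/7 ≈ 52.429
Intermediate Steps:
l(Y) = -5 + Y (l(Y) = -3 + (-2 + Y) = -5 + Y)
w(S, z) = 6*S/7
o = 6 (o = -46 + 52 = 6)
73 + o*w(l(1), -10) = 73 + 6*(6*(-5 + 1)/7) = 73 + 6*((6/7)*(-4)) = 73 + 6*(-24/7) = 73 - 144/7 = 367/7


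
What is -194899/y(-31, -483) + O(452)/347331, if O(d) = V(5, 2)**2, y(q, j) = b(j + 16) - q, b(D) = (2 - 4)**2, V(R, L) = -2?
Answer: -67694464429/12156585 ≈ -5568.5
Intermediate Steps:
b(D) = 4 (b(D) = (-2)**2 = 4)
y(q, j) = 4 - q
O(d) = 4 (O(d) = (-2)**2 = 4)
-194899/y(-31, -483) + O(452)/347331 = -194899/(4 - 1*(-31)) + 4/347331 = -194899/(4 + 31) + 4*(1/347331) = -194899/35 + 4/347331 = -67694464429/12156585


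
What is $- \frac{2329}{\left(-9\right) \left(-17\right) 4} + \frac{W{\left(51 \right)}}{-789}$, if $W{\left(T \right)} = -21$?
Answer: $- \frac{35779}{9468} \approx -3.7789$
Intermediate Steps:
$- \frac{2329}{\left(-9\right) \left(-17\right) 4} + \frac{W{\left(51 \right)}}{-789} = - \frac{2329}{\left(-9\right) \left(-17\right) 4} - \frac{21}{-789} = - \frac{2329}{153 \cdot 4} - - \frac{7}{263} = - \frac{2329}{612} + \frac{7}{263} = \left(-2329\right) \frac{1}{612} + \frac{7}{263} = - \frac{137}{36} + \frac{7}{263} = - \frac{35779}{9468}$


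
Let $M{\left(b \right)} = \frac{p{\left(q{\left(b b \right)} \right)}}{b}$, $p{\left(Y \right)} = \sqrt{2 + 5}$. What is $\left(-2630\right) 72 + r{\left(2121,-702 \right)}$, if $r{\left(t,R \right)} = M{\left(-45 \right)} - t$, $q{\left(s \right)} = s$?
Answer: $-191481 - \frac{\sqrt{7}}{45} \approx -1.9148 \cdot 10^{5}$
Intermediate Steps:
$p{\left(Y \right)} = \sqrt{7}$
$M{\left(b \right)} = \frac{\sqrt{7}}{b}$
$r{\left(t,R \right)} = - t - \frac{\sqrt{7}}{45}$ ($r{\left(t,R \right)} = \frac{\sqrt{7}}{-45} - t = \sqrt{7} \left(- \frac{1}{45}\right) - t = - \frac{\sqrt{7}}{45} - t = - t - \frac{\sqrt{7}}{45}$)
$\left(-2630\right) 72 + r{\left(2121,-702 \right)} = \left(-2630\right) 72 - \left(2121 + \frac{\sqrt{7}}{45}\right) = -189360 - \left(2121 + \frac{\sqrt{7}}{45}\right) = -191481 - \frac{\sqrt{7}}{45}$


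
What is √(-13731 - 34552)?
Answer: I*√48283 ≈ 219.73*I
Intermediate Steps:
√(-13731 - 34552) = √(-48283) = I*√48283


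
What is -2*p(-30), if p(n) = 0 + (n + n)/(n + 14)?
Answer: -15/2 ≈ -7.5000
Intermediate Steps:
p(n) = 2*n/(14 + n) (p(n) = 0 + (2*n)/(14 + n) = 0 + 2*n/(14 + n) = 2*n/(14 + n))
-2*p(-30) = -4*(-30)/(14 - 30) = -4*(-30)/(-16) = -4*(-30)*(-1)/16 = -2*15/4 = -15/2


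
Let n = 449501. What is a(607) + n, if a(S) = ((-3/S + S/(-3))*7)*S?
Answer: -1230703/3 ≈ -4.1023e+5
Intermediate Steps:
a(S) = S*(-21/S - 7*S/3) (a(S) = ((-3/S + S*(-⅓))*7)*S = ((-3/S - S/3)*7)*S = (-21/S - 7*S/3)*S = S*(-21/S - 7*S/3))
a(607) + n = (-21 - 7/3*607²) + 449501 = (-21 - 7/3*368449) + 449501 = (-21 - 2579143/3) + 449501 = -2579206/3 + 449501 = -1230703/3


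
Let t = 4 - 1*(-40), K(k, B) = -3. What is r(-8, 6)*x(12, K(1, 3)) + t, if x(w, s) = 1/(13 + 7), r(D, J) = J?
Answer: 443/10 ≈ 44.300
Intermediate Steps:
t = 44 (t = 4 + 40 = 44)
x(w, s) = 1/20
r(-8, 6)*x(12, K(1, 3)) + t = 6*(1/20) + 44 = 3/10 + 44 = 443/10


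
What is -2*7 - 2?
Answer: -16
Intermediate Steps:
-2*7 - 2 = -14 - 2 = -16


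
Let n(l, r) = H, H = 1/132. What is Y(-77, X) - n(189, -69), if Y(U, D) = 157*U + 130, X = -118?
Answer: -1578589/132 ≈ -11959.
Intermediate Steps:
H = 1/132 ≈ 0.0075758
Y(U, D) = 130 + 157*U
n(l, r) = 1/132
Y(-77, X) - n(189, -69) = (130 + 157*(-77)) - 1*1/132 = (130 - 12089) - 1/132 = -11959 - 1/132 = -1578589/132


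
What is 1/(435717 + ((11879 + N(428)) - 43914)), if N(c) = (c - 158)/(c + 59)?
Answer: 487/196593404 ≈ 2.4772e-6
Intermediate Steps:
N(c) = (-158 + c)/(59 + c)
1/(435717 + ((11879 + N(428)) - 43914)) = 1/(435717 + ((11879 + (-158 + 428)/(59 + 428)) - 43914)) = 1/(435717 + ((11879 + 270/487) - 43914)) = 1/(435717 + (5785343/487 - 43914)) = 1/(435717 - 15600775/487) = 1/(196593404/487) = 487/196593404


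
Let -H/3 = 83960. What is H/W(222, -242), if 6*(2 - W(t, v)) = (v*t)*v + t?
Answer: 83960/722301 ≈ 0.11624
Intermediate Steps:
W(t, v) = 2 - t/6 - t*v**2/6 (W(t, v) = 2 - ((v*t)*v + t)/6 = 2 - ((t*v)*v + t)/6 = 2 - (t*v**2 + t)/6 = 2 - (t + t*v**2)/6 = 2 + (-t/6 - t*v**2/6) = 2 - t/6 - t*v**2/6)
H = -251880 (H = -3*83960 = -251880)
H/W(222, -242) = -251880/(2 - 1/6*222 - 1/6*222*(-242)**2) = -251880/(2 - 37 - 1/6*222*58564) = -251880/(2 - 37 - 2166868) = -251880/(-2166903) = -251880*(-1/2166903) = 83960/722301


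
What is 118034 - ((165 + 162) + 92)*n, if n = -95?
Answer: 157839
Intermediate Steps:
118034 - ((165 + 162) + 92)*n = 118034 - ((165 + 162) + 92)*(-95) = 118034 - (327 + 92)*(-95) = 118034 - 419*(-95) = 118034 - 1*(-39805) = 118034 + 39805 = 157839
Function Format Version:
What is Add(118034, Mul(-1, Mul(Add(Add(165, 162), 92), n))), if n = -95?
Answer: 157839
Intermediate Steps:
Add(118034, Mul(-1, Mul(Add(Add(165, 162), 92), n))) = Add(118034, Mul(-1, Mul(Add(Add(165, 162), 92), -95))) = Add(118034, Mul(-1, Mul(Add(327, 92), -95))) = Add(118034, Mul(-1, Mul(419, -95))) = Add(118034, Mul(-1, -39805)) = Add(118034, 39805) = 157839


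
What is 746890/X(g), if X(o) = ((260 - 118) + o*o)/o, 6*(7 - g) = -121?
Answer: 730458420/31681 ≈ 23057.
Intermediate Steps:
g = 163/6 (g = 7 - ⅙*(-121) = 7 + 121/6 = 163/6 ≈ 27.167)
X(o) = (142 + o²)/o
746890/X(g) = 746890/(163/6 + 142/(163/6)) = 746890/(163/6 + 142*(6/163)) = 746890/(163/6 + 852/163) = 746890/(31681/978) = 746890*(978/31681) = 730458420/31681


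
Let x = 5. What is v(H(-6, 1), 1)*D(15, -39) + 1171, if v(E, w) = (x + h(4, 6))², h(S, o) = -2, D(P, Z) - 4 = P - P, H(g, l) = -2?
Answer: 1207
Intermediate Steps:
D(P, Z) = 4 (D(P, Z) = 4 + (P - P) = 4 + 0 = 4)
v(E, w) = 9 (v(E, w) = (5 - 2)² = 3² = 9)
v(H(-6, 1), 1)*D(15, -39) + 1171 = 9*4 + 1171 = 36 + 1171 = 1207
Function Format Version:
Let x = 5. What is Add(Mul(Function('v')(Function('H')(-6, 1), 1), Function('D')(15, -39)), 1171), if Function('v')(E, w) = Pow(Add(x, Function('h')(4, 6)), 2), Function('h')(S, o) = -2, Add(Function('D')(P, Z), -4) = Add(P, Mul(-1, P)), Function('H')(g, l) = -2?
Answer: 1207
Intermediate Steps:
Function('D')(P, Z) = 4 (Function('D')(P, Z) = Add(4, Add(P, Mul(-1, P))) = Add(4, 0) = 4)
Function('v')(E, w) = 9 (Function('v')(E, w) = Pow(Add(5, -2), 2) = Pow(3, 2) = 9)
Add(Mul(Function('v')(Function('H')(-6, 1), 1), Function('D')(15, -39)), 1171) = Add(Mul(9, 4), 1171) = Add(36, 1171) = 1207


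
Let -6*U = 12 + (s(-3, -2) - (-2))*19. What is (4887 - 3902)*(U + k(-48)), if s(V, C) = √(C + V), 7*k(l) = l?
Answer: -314215/21 - 18715*I*√5/6 ≈ -14963.0 - 6974.7*I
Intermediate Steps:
k(l) = l/7
U = -25/3 - 19*I*√5/6 (U = -(12 + (√(-2 - 3) - (-2))*19)/6 = -(12 + (√(-5) - 1*(-2))*19)/6 = -(12 + (I*√5 + 2)*19)/6 = -(12 + (2 + I*√5)*19)/6 = -(12 + (38 + 19*I*√5))/6 = -(50 + 19*I*√5)/6 = -25/3 - 19*I*√5/6 ≈ -8.3333 - 7.0809*I)
(4887 - 3902)*(U + k(-48)) = (4887 - 3902)*((-25/3 - 19*I*√5/6) + (⅐)*(-48)) = 985*((-25/3 - 19*I*√5/6) - 48/7) = 985*(-319/21 - 19*I*√5/6) = -314215/21 - 18715*I*√5/6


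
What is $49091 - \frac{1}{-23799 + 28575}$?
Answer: $\frac{234458615}{4776} \approx 49091.0$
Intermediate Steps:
$49091 - \frac{1}{-23799 + 28575} = 49091 - \frac{1}{4776} = \frac{234458615}{4776}$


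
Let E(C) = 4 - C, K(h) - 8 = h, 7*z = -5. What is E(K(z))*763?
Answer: -2507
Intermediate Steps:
z = -5/7 (z = (1/7)*(-5) = -5/7 ≈ -0.71429)
K(h) = 8 + h
E(K(z))*763 = (4 - (8 - 5/7))*763 = (4 - 1*51/7)*763 = (4 - 51/7)*763 = -23/7*763 = -2507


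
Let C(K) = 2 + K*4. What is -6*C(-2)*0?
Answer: 0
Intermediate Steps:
C(K) = 2 + 4*K
-6*C(-2)*0 = -6*(2 + 4*(-2))*0 = -6*(2 - 8)*0 = -6*(-6)*0 = 36*0 = 0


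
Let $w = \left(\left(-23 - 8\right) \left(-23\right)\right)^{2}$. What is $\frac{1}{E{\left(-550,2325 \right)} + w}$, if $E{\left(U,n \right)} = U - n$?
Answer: $\frac{1}{505494} \approx 1.9783 \cdot 10^{-6}$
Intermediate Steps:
$w = 508369$ ($w = \left(\left(-31\right) \left(-23\right)\right)^{2} = 713^{2} = 508369$)
$\frac{1}{E{\left(-550,2325 \right)} + w} = \frac{1}{\left(-550 - 2325\right) + 508369} = \frac{1}{-2875 + 508369} = \frac{1}{505494}$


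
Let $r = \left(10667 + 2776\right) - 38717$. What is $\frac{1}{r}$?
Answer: $- \frac{1}{25274} \approx -3.9566 \cdot 10^{-5}$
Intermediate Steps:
$r = -25274$ ($r = 13443 - 38717 = -25274$)
$\frac{1}{r} = \frac{1}{-25274} = - \frac{1}{25274}$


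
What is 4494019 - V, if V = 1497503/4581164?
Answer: 2941119508659/654452 ≈ 4.4940e+6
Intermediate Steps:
V = 213929/654452 (V = 1497503*(1/4581164) = 213929/654452 ≈ 0.32688)
4494019 - V = 4494019 - 1*213929/654452 = 4494019 - 213929/654452 = 2941119508659/654452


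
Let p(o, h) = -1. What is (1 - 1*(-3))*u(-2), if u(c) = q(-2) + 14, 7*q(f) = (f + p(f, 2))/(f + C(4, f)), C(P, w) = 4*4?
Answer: 2738/49 ≈ 55.878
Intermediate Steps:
C(P, w) = 16
q(f) = (-1 + f)/(7*(16 + f)) (q(f) = ((f - 1)/(f + 16))/7 = ((-1 + f)/(16 + f))/7 = (-1 + f)/(7*(16 + f)))
u(c) = 1369/98 (u(c) = (-1 - 2)/(7*(16 - 2)) + 14 = (1/7)*(-3)/14 + 14 = (1/7)*(1/14)*(-3) + 14 = -3/98 + 14 = 1369/98)
(1 - 1*(-3))*u(-2) = (1 - 1*(-3))*(1369/98) = (1 + 3)*(1369/98) = 4*(1369/98) = 2738/49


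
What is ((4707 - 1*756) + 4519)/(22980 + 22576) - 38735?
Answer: -126043085/3254 ≈ -38735.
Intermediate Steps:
((4707 - 1*756) + 4519)/(22980 + 22576) - 38735 = ((4707 - 756) + 4519)/45556 - 38735 = (3951 + 4519)*(1/45556) - 38735 = 8470*(1/45556) - 38735 = 605/3254 - 38735 = -126043085/3254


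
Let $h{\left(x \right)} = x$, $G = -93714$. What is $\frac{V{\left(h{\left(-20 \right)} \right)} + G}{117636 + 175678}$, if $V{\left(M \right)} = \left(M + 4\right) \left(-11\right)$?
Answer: $- \frac{46769}{146657} \approx -0.3189$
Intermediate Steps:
$V{\left(M \right)} = -44 - 11 M$ ($V{\left(M \right)} = \left(4 + M\right) \left(-11\right) = -44 - 11 M$)
$\frac{V{\left(h{\left(-20 \right)} \right)} + G}{117636 + 175678} = \frac{\left(-44 - -220\right) - 93714}{117636 + 175678} = \frac{\left(-44 + 220\right) - 93714}{293314} = \left(176 - 93714\right) \frac{1}{293314} = \left(-93538\right) \frac{1}{293314} = - \frac{46769}{146657}$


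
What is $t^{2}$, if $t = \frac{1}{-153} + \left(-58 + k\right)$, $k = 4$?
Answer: $\frac{68277169}{23409} \approx 2916.7$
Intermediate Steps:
$t = - \frac{8263}{153}$ ($t = \frac{1}{-153} + \left(-58 + 4\right) = - \frac{1}{153} - 54 = - \frac{8263}{153} \approx -54.007$)
$t^{2} = \left(- \frac{8263}{153}\right)^{2} = \frac{68277169}{23409}$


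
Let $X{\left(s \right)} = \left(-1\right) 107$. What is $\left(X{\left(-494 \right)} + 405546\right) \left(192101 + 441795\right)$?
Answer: $257006160344$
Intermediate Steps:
$X{\left(s \right)} = -107$
$\left(X{\left(-494 \right)} + 405546\right) \left(192101 + 441795\right) = \left(-107 + 405546\right) \left(192101 + 441795\right) = 405439 \cdot 633896 = 257006160344$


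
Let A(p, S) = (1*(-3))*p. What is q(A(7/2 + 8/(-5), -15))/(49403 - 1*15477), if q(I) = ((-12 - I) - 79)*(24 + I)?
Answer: -156099/3392600 ≈ -0.046012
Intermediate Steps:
A(p, S) = -3*p
q(I) = (-91 - I)*(24 + I)
q(A(7/2 + 8/(-5), -15))/(49403 - 1*15477) = (-2184 - (-3*(7/2 + 8/(-5)))² - (-345)*(7/2 + 8/(-5)))/(49403 - 1*15477) = (-2184 - (-3*(7*(½) + 8*(-⅕)))² - (-345)*(7*(½) + 8*(-⅕)))/(49403 - 15477) = (-2184 - (-3*(7/2 - 8/5))² - (-345)*(7/2 - 8/5))/33926 = (-2184 - (-3*19/10)² - (-345)*19/10)*(1/33926) = (-2184 - (-57/10)² - 115*(-57/10))*(1/33926) = (-2184 - 1*3249/100 + 1311/2)*(1/33926) = (-2184 - 3249/100 + 1311/2)*(1/33926) = -156099/100*1/33926 = -156099/3392600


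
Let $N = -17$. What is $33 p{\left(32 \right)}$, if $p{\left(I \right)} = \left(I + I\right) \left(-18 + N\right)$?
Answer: $-73920$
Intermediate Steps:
$p{\left(I \right)} = - 70 I$ ($p{\left(I \right)} = \left(I + I\right) \left(-18 - 17\right) = 2 I \left(-35\right) = - 70 I$)
$33 p{\left(32 \right)} = 33 \left(\left(-70\right) 32\right) = 33 \left(-2240\right) = -73920$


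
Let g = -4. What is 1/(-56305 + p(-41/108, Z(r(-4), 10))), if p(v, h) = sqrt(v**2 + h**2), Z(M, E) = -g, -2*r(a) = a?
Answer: -131348304/7395566219059 - 108*sqrt(188305)/36977831095295 ≈ -1.7762e-5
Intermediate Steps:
r(a) = -a/2
Z(M, E) = 4 (Z(M, E) = -1*(-4) = 4)
p(v, h) = sqrt(h**2 + v**2)
1/(-56305 + p(-41/108, Z(r(-4), 10))) = 1/(-56305 + sqrt(4**2 + (-41/108)**2)) = 1/(-56305 + sqrt(16 + (-41*1/108)**2)) = 1/(-56305 + sqrt(16 + (-41/108)**2)) = 1/(-56305 + sqrt(16 + 1681/11664)) = 1/(-56305 + sqrt(188305/11664)) = 1/(-56305 + sqrt(188305)/108)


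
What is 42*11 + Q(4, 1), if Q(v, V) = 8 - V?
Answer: 469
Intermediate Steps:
42*11 + Q(4, 1) = 42*11 + (8 - 1*1) = 462 + (8 - 1) = 462 + 7 = 469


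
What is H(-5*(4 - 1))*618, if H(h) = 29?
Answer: 17922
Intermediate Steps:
H(-5*(4 - 1))*618 = 29*618 = 17922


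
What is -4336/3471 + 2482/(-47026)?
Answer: -106259879/81613623 ≈ -1.3020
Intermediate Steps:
-4336/3471 + 2482/(-47026) = -4336*1/3471 + 2482*(-1/47026) = -4336/3471 - 1241/23513 = -106259879/81613623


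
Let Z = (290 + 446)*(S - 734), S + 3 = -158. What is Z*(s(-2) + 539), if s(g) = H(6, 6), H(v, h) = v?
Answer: -359002400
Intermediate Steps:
S = -161 (S = -3 - 158 = -161)
s(g) = 6
Z = -658720 (Z = (290 + 446)*(-161 - 734) = 736*(-895) = -658720)
Z*(s(-2) + 539) = -658720*(6 + 539) = -658720*545 = -359002400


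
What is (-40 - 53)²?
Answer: 8649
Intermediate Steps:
(-40 - 53)² = (-93)² = 8649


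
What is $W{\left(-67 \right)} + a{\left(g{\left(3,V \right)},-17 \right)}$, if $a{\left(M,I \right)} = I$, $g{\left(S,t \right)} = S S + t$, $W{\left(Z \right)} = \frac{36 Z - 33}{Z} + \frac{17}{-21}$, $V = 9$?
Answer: $\frac{26287}{1407} \approx 18.683$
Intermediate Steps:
$W{\left(Z \right)} = - \frac{17}{21} + \frac{-33 + 36 Z}{Z}$ ($W{\left(Z \right)} = \frac{-33 + 36 Z}{Z} + 17 \left(- \frac{1}{21}\right) = \frac{-33 + 36 Z}{Z} - \frac{17}{21} = - \frac{17}{21} + \frac{-33 + 36 Z}{Z}$)
$g{\left(S,t \right)} = t + S^{2}$ ($g{\left(S,t \right)} = S^{2} + t = t + S^{2}$)
$W{\left(-67 \right)} + a{\left(g{\left(3,V \right)},-17 \right)} = \left(\frac{739}{21} - \frac{33}{-67}\right) - 17 = \left(\frac{739}{21} - - \frac{33}{67}\right) - 17 = \left(\frac{739}{21} + \frac{33}{67}\right) - 17 = \frac{50206}{1407} - 17 = \frac{26287}{1407}$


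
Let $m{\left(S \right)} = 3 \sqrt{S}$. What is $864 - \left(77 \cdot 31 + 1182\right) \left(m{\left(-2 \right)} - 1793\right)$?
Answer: $6400081 - 10707 i \sqrt{2} \approx 6.4001 \cdot 10^{6} - 15142.0 i$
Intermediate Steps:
$864 - \left(77 \cdot 31 + 1182\right) \left(m{\left(-2 \right)} - 1793\right) = 864 - \left(77 \cdot 31 + 1182\right) \left(3 \sqrt{-2} - 1793\right) = 864 - \left(2387 + 1182\right) \left(3 i \sqrt{2} - 1793\right) = 864 - 3569 \left(3 i \sqrt{2} - 1793\right) = 864 - 3569 \left(-1793 + 3 i \sqrt{2}\right) = 864 - \left(-6399217 + 10707 i \sqrt{2}\right) = 864 + \left(6399217 - 10707 i \sqrt{2}\right) = 6400081 - 10707 i \sqrt{2}$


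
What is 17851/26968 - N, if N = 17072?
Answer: -460379845/26968 ≈ -17071.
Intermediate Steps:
17851/26968 - N = 17851/26968 - 1*17072 = 17851*(1/26968) - 17072 = 17851/26968 - 17072 = -460379845/26968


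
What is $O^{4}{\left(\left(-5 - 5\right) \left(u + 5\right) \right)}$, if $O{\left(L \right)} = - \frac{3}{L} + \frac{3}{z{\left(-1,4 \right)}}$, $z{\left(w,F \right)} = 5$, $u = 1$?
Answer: $\frac{28561}{160000} \approx 0.17851$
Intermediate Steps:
$O{\left(L \right)} = \frac{3}{5} - \frac{3}{L}$ ($O{\left(L \right)} = - \frac{3}{L} + \frac{3}{5} = \frac{3}{5} - \frac{3}{L}$)
$O^{4}{\left(\left(-5 - 5\right) \left(u + 5\right) \right)} = \left(\frac{3}{5} - \frac{3}{\left(-5 - 5\right) \left(1 + 5\right)}\right)^{4} = \left(\frac{3}{5} - \frac{3}{\left(-10\right) 6}\right)^{4} = \left(\frac{3}{5} - \frac{3}{-60}\right)^{4} = \left(\frac{3}{5} - - \frac{1}{20}\right)^{4} = \left(\frac{3}{5} + \frac{1}{20}\right)^{4} = \left(\frac{13}{20}\right)^{4} = \frac{28561}{160000}$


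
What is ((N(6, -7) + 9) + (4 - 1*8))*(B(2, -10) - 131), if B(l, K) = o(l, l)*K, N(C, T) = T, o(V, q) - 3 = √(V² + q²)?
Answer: 322 + 40*√2 ≈ 378.57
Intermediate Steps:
o(V, q) = 3 + √(V² + q²)
B(l, K) = K*(3 + √2*√(l²)) (B(l, K) = (3 + √(l² + l²))*K = (3 + √(2*l²))*K = (3 + √2*√(l²))*K = K*(3 + √2*√(l²)))
((N(6, -7) + 9) + (4 - 1*8))*(B(2, -10) - 131) = ((-7 + 9) + (4 - 1*8))*(-10*(3 + √2*√(2²)) - 131) = (2 + (4 - 8))*(-10*(3 + √2*√4) - 131) = (2 - 4)*(-10*(3 + √2*2) - 131) = -2*(-10*(3 + 2*√2) - 131) = -2*((-30 - 20*√2) - 131) = -2*(-161 - 20*√2) = 322 + 40*√2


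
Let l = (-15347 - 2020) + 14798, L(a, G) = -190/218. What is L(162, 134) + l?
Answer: -280116/109 ≈ -2569.9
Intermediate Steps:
L(a, G) = -95/109 (L(a, G) = -190*1/218 = -95/109)
l = -2569 (l = -17367 + 14798 = -2569)
L(162, 134) + l = -95/109 - 2569 = -280116/109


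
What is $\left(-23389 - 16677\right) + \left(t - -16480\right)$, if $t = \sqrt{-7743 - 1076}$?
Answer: $-23586 + i \sqrt{8819} \approx -23586.0 + 93.91 i$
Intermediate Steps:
$t = i \sqrt{8819}$ ($t = \sqrt{-8819} = i \sqrt{8819} \approx 93.91 i$)
$\left(-23389 - 16677\right) + \left(t - -16480\right) = \left(-23389 - 16677\right) + \left(i \sqrt{8819} - -16480\right) = -40066 + \left(i \sqrt{8819} + 16480\right) = -40066 + \left(16480 + i \sqrt{8819}\right) = -23586 + i \sqrt{8819}$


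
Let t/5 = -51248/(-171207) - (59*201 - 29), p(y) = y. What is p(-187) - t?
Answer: 10094622101/171207 ≈ 58962.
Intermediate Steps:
t = -10126637810/171207 (t = 5*(-51248/(-171207) - (59*201 - 29)) = 5*(-51248*(-1/171207) - (11859 - 29)) = 5*(51248/171207 - 1*11830) = 5*(51248/171207 - 11830) = 5*(-2025327562/171207) = -10126637810/171207 ≈ -59149.)
p(-187) - t = -187 - 1*(-10126637810/171207) = -187 + 10126637810/171207 = 10094622101/171207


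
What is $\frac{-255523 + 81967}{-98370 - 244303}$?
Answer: $\frac{173556}{342673} \approx 0.50648$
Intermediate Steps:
$\frac{-255523 + 81967}{-98370 - 244303} = - \frac{173556}{-342673} = \left(-173556\right) \left(- \frac{1}{342673}\right) = \frac{173556}{342673}$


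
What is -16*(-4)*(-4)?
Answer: -256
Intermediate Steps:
-16*(-4)*(-4) = 64*(-4) = -256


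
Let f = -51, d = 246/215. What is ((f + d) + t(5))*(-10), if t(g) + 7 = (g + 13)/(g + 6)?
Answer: 261188/473 ≈ 552.19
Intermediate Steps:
d = 246/215 (d = 246*(1/215) = 246/215 ≈ 1.1442)
t(g) = -7 + (13 + g)/(6 + g) (t(g) = -7 + (g + 13)/(g + 6) = -7 + (13 + g)/(6 + g))
((f + d) + t(5))*(-10) = ((-51 + 246/215) + (-29 - 6*5)/(6 + 5))*(-10) = (-10719/215 + (-29 - 30)/11)*(-10) = (-10719/215 + (1/11)*(-59))*(-10) = (-10719/215 - 59/11)*(-10) = -130594/2365*(-10) = 261188/473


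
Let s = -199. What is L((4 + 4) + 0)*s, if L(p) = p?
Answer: -1592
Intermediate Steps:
L((4 + 4) + 0)*s = ((4 + 4) + 0)*(-199) = (8 + 0)*(-199) = 8*(-199) = -1592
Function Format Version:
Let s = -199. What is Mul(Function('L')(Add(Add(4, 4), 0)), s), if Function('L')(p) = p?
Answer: -1592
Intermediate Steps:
Mul(Function('L')(Add(Add(4, 4), 0)), s) = Mul(Add(Add(4, 4), 0), -199) = Mul(Add(8, 0), -199) = Mul(8, -199) = -1592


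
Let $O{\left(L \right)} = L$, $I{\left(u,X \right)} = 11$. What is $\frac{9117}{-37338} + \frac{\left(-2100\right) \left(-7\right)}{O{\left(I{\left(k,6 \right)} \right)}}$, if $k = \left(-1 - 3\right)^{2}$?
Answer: $\frac{182922771}{136906} \approx 1336.1$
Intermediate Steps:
$k = 16$ ($k = \left(-4\right)^{2} = 16$)
$\frac{9117}{-37338} + \frac{\left(-2100\right) \left(-7\right)}{O{\left(I{\left(k,6 \right)} \right)}} = \frac{9117}{-37338} + \frac{\left(-2100\right) \left(-7\right)}{11} = 9117 \left(- \frac{1}{37338}\right) + 14700 \cdot \frac{1}{11} = - \frac{3039}{12446} + \frac{14700}{11} = \frac{182922771}{136906}$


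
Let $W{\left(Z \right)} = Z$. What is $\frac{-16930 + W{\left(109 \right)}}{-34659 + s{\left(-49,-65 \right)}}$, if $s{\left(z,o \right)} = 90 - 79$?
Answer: $\frac{16821}{34648} \approx 0.48548$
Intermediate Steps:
$s{\left(z,o \right)} = 11$
$\frac{-16930 + W{\left(109 \right)}}{-34659 + s{\left(-49,-65 \right)}} = \frac{-16930 + 109}{-34659 + 11} = - \frac{16821}{-34648} = \left(-16821\right) \left(- \frac{1}{34648}\right) = \frac{16821}{34648}$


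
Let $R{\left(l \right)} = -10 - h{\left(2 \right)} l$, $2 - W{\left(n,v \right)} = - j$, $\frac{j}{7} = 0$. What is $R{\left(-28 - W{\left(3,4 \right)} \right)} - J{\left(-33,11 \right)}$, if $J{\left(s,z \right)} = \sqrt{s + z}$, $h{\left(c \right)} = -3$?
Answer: $-100 - i \sqrt{22} \approx -100.0 - 4.6904 i$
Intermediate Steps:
$j = 0$ ($j = 7 \cdot 0 = 0$)
$W{\left(n,v \right)} = 2$ ($W{\left(n,v \right)} = 2 - \left(-1\right) 0 = 2 - 0 = 2 + 0 = 2$)
$R{\left(l \right)} = -10 + 3 l$ ($R{\left(l \right)} = -10 - - 3 l = -10 + 3 l$)
$R{\left(-28 - W{\left(3,4 \right)} \right)} - J{\left(-33,11 \right)} = \left(-10 + 3 \left(-28 - 2\right)\right) - \sqrt{-33 + 11} = \left(-10 + 3 \left(-28 - 2\right)\right) - \sqrt{-22} = \left(-10 + 3 \left(-30\right)\right) - i \sqrt{22} = \left(-10 - 90\right) - i \sqrt{22} = -100 - i \sqrt{22}$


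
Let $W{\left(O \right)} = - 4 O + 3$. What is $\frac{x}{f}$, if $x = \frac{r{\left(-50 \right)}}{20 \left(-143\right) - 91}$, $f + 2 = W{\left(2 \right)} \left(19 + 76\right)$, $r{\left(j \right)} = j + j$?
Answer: $- \frac{100}{1407627} \approx -7.1042 \cdot 10^{-5}$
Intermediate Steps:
$r{\left(j \right)} = 2 j$
$W{\left(O \right)} = 3 - 4 O$
$f = -477$ ($f = -2 + \left(3 - 8\right) \left(19 + 76\right) = -2 + \left(3 - 8\right) 95 = -2 - 475 = -477$)
$x = \frac{100}{2951}$ ($x = \frac{2 \left(-50\right)}{20 \left(-143\right) - 91} = - \frac{100}{-2860 - 91} = - \frac{100}{-2951} = \left(-100\right) \left(- \frac{1}{2951}\right) = \frac{100}{2951} \approx 0.033887$)
$\frac{x}{f} = \frac{100}{2951 \left(-477\right)} = \frac{100}{2951} \left(- \frac{1}{477}\right) = - \frac{100}{1407627}$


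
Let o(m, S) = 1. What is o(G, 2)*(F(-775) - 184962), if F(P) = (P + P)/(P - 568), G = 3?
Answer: -248402416/1343 ≈ -1.8496e+5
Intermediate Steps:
F(P) = 2*P/(-568 + P) (F(P) = (2*P)/(-568 + P) = 2*P/(-568 + P))
o(G, 2)*(F(-775) - 184962) = 1*(2*(-775)/(-568 - 775) - 184962) = 1*(2*(-775)/(-1343) - 184962) = 1*(2*(-775)*(-1/1343) - 184962) = 1*(1550/1343 - 184962) = 1*(-248402416/1343) = -248402416/1343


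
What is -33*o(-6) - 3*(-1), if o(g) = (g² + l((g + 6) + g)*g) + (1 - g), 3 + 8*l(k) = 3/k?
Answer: -12021/8 ≈ -1502.6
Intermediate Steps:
l(k) = -3/8 + 3/(8*k) (l(k) = -3/8 + (3/k)/8 = -3/8 + 3/(8*k))
o(g) = 1 + g² - g + 3*g*(-5 - 2*g)/(8*(6 + 2*g)) (o(g) = (g² + (3*(1 - ((g + 6) + g))/(8*((g + 6) + g)))*g) + (1 - g) = (g² + (3*(1 - ((6 + g) + g))/(8*((6 + g) + g)))*g) + (1 - g) = (g² + (3*(1 - (6 + 2*g))/(8*(6 + 2*g)))*g) + (1 - g) = (g² + (3*(1 + (-6 - 2*g))/(8*(6 + 2*g)))*g) + (1 - g) = (g² + (3*(-5 - 2*g)/(8*(6 + 2*g)))*g) + (1 - g) = (g² + 3*g*(-5 - 2*g)/(8*(6 + 2*g))) + (1 - g) = 1 + g² - g + 3*g*(-5 - 2*g)/(8*(6 + 2*g)))
-33*o(-6) - 3*(-1) = -33*(48 - 47*(-6) + 16*(-6)³ + 26*(-6)²)/(16*(3 - 6)) - 3*(-1) = -33*(48 + 282 + 16*(-216) + 26*36)/(16*(-3)) + 3 = -33*(-1)*(48 + 282 - 3456 + 936)/(16*3) + 3 = -33*(-1)*(-2190)/(16*3) + 3 = -33*365/8 + 3 = -12045/8 + 3 = -12021/8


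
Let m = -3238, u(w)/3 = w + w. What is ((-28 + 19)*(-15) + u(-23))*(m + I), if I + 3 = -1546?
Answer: 14361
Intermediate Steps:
u(w) = 6*w (u(w) = 3*(w + w) = 3*(2*w) = 6*w)
I = -1549 (I = -3 - 1546 = -1549)
((-28 + 19)*(-15) + u(-23))*(m + I) = ((-28 + 19)*(-15) + 6*(-23))*(-3238 - 1549) = (-9*(-15) - 138)*(-4787) = (135 - 138)*(-4787) = -3*(-4787) = 14361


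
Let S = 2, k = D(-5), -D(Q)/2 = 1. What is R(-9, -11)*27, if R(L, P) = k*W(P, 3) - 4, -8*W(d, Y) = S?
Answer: -189/2 ≈ -94.500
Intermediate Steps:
D(Q) = -2 (D(Q) = -2*1 = -2)
k = -2
W(d, Y) = -¼ (W(d, Y) = -⅛*2 = -¼)
R(L, P) = -7/2 (R(L, P) = -2*(-¼) - 4 = ½ - 4 = -7/2)
R(-9, -11)*27 = -7/2*27 = -189/2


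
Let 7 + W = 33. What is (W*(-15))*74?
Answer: -28860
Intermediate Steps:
W = 26 (W = -7 + 33 = 26)
(W*(-15))*74 = (26*(-15))*74 = -390*74 = -28860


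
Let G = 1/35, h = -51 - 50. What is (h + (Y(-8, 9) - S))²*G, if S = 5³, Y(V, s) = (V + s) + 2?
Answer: 49729/35 ≈ 1420.8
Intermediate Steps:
Y(V, s) = 2 + V + s
S = 125
h = -101
G = 1/35 ≈ 0.028571
(h + (Y(-8, 9) - S))²*G = (-101 + ((2 - 8 + 9) - 1*125))²*(1/35) = (-101 + (3 - 125))²*(1/35) = (-101 - 122)²*(1/35) = (-223)²*(1/35) = 49729*(1/35) = 49729/35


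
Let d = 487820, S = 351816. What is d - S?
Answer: 136004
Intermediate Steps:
d - S = 487820 - 1*351816 = 487820 - 351816 = 136004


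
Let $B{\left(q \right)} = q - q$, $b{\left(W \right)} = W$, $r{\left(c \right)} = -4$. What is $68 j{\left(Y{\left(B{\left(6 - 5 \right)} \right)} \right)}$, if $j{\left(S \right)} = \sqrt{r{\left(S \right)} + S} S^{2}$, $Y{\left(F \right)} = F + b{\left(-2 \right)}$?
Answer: $272 i \sqrt{6} \approx 666.26 i$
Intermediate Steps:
$B{\left(q \right)} = 0$
$Y{\left(F \right)} = -2 + F$ ($Y{\left(F \right)} = F - 2 = -2 + F$)
$j{\left(S \right)} = S^{2} \sqrt{-4 + S}$ ($j{\left(S \right)} = \sqrt{-4 + S} S^{2} = S^{2} \sqrt{-4 + S}$)
$68 j{\left(Y{\left(B{\left(6 - 5 \right)} \right)} \right)} = 68 \left(-2 + 0\right)^{2} \sqrt{-4 + \left(-2 + 0\right)} = 68 \left(-2\right)^{2} \sqrt{-4 - 2} = 68 \cdot 4 \sqrt{-6} = 68 \cdot 4 i \sqrt{6} = 272 i \sqrt{6}$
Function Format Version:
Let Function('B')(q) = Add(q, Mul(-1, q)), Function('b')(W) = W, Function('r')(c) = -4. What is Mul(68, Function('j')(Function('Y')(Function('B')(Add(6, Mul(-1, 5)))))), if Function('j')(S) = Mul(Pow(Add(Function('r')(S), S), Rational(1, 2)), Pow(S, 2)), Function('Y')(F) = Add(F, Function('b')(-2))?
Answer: Mul(272, I, Pow(6, Rational(1, 2))) ≈ Mul(666.26, I)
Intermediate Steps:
Function('B')(q) = 0
Function('Y')(F) = Add(-2, F) (Function('Y')(F) = Add(F, -2) = Add(-2, F))
Function('j')(S) = Mul(Pow(S, 2), Pow(Add(-4, S), Rational(1, 2))) (Function('j')(S) = Mul(Pow(Add(-4, S), Rational(1, 2)), Pow(S, 2)) = Mul(Pow(S, 2), Pow(Add(-4, S), Rational(1, 2))))
Mul(68, Function('j')(Function('Y')(Function('B')(Add(6, Mul(-1, 5)))))) = Mul(68, Mul(Pow(Add(-2, 0), 2), Pow(Add(-4, Add(-2, 0)), Rational(1, 2)))) = Mul(68, Mul(Pow(-2, 2), Pow(Add(-4, -2), Rational(1, 2)))) = Mul(68, Mul(4, Pow(-6, Rational(1, 2)))) = Mul(68, Mul(4, Mul(I, Pow(6, Rational(1, 2))))) = Mul(68, Mul(4, I, Pow(6, Rational(1, 2)))) = Mul(272, I, Pow(6, Rational(1, 2)))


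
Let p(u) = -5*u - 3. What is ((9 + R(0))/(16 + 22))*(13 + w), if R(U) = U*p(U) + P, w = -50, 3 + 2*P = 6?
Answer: -777/76 ≈ -10.224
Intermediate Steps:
P = 3/2 (P = -3/2 + (½)*6 = -3/2 + 3 = 3/2 ≈ 1.5000)
p(u) = -3 - 5*u
R(U) = 3/2 + U*(-3 - 5*U) (R(U) = U*(-3 - 5*U) + 3/2 = 3/2 + U*(-3 - 5*U))
((9 + R(0))/(16 + 22))*(13 + w) = ((9 + (3/2 - 1*0*(3 + 5*0)))/(16 + 22))*(13 - 50) = ((9 + (3/2 - 1*0*(3 + 0)))/38)*(-37) = ((9 + (3/2 - 1*0*3))*(1/38))*(-37) = ((9 + (3/2 + 0))*(1/38))*(-37) = ((9 + 3/2)*(1/38))*(-37) = ((21/2)*(1/38))*(-37) = (21/76)*(-37) = -777/76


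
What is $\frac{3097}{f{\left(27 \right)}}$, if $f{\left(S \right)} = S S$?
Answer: $\frac{3097}{729} \approx 4.2483$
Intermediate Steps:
$f{\left(S \right)} = S^{2}$
$\frac{3097}{f{\left(27 \right)}} = \frac{3097}{27^{2}} = \frac{3097}{729}$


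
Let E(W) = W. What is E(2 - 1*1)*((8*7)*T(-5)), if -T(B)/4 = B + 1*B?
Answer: 2240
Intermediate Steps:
T(B) = -8*B (T(B) = -4*(B + 1*B) = -4*(B + B) = -8*B)
E(2 - 1*1)*((8*7)*T(-5)) = (2 - 1*1)*((8*7)*(-8*(-5))) = (2 - 1)*(56*40) = 1*2240 = 2240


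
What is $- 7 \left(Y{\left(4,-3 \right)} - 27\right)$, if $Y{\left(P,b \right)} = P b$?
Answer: $273$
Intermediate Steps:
$- 7 \left(Y{\left(4,-3 \right)} - 27\right) = - 7 \left(4 \left(-3\right) - 27\right) = - 7 \left(-12 - 27\right) = \left(-7\right) \left(-39\right) = 273$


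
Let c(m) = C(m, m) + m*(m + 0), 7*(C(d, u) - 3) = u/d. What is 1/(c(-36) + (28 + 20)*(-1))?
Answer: 7/8758 ≈ 0.00079927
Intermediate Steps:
C(d, u) = 3 + u/(7*d) (C(d, u) = 3 + (u/d)/7 = 3 + u/(7*d))
c(m) = 22/7 + m² (c(m) = (3 + m/(7*m)) + m*(m + 0) = (3 + ⅐) + m*m = 22/7 + m²)
1/(c(-36) + (28 + 20)*(-1)) = 1/((22/7 + (-36)²) + (28 + 20)*(-1)) = 1/((22/7 + 1296) + 48*(-1)) = 1/(9094/7 - 48) = 1/(8758/7) = 7/8758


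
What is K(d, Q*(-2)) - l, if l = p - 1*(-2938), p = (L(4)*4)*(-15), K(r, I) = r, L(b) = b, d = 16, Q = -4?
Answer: -2682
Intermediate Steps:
p = -240 (p = (4*4)*(-15) = 16*(-15) = -240)
l = 2698 (l = -240 - 1*(-2938) = -240 + 2938 = 2698)
K(d, Q*(-2)) - l = 16 - 1*2698 = 16 - 2698 = -2682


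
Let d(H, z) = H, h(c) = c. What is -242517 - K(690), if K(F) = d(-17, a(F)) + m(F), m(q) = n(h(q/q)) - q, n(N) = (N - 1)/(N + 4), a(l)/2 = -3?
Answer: -241810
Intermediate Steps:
a(l) = -6 (a(l) = 2*(-3) = -6)
n(N) = (-1 + N)/(4 + N)
m(q) = -q (m(q) = (-1 + q/q)/(4 + q/q) - q = (-1 + 1)/(4 + 1) - q = 0/5 - q = (⅕)*0 - q = 0 - q = -q)
K(F) = -17 - F
-242517 - K(690) = -242517 - (-17 - 1*690) = -242517 - (-17 - 690) = -242517 - 1*(-707) = -242517 + 707 = -241810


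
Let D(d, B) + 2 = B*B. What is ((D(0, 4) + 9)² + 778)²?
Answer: 1708249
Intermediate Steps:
D(d, B) = -2 + B² (D(d, B) = -2 + B*B = -2 + B²)
((D(0, 4) + 9)² + 778)² = (((-2 + 4²) + 9)² + 778)² = (((-2 + 16) + 9)² + 778)² = ((14 + 9)² + 778)² = (23² + 778)² = (529 + 778)² = 1307² = 1708249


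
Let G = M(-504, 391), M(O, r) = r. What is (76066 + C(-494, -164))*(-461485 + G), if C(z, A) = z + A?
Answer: -34770176352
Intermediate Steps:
G = 391
C(z, A) = A + z
(76066 + C(-494, -164))*(-461485 + G) = (76066 + (-164 - 494))*(-461485 + 391) = (76066 - 658)*(-461094) = 75408*(-461094) = -34770176352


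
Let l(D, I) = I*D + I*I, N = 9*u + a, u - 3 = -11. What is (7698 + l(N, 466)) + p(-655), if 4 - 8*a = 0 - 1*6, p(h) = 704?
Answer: 385177/2 ≈ 1.9259e+5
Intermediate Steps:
u = -8 (u = 3 - 11 = -8)
a = 5/4 (a = 1/2 - (0 - 1*6)/8 = 1/2 - (0 - 6)/8 = 1/2 - 1/8*(-6) = 1/2 + 3/4 = 5/4 ≈ 1.2500)
N = -283/4 (N = 9*(-8) + 5/4 = -72 + 5/4 = -283/4 ≈ -70.750)
l(D, I) = I**2 + D*I (l(D, I) = D*I + I**2 = I**2 + D*I)
(7698 + l(N, 466)) + p(-655) = (7698 + 466*(-283/4 + 466)) + 704 = (7698 + 466*(1581/4)) + 704 = (7698 + 368373/2) + 704 = 383769/2 + 704 = 385177/2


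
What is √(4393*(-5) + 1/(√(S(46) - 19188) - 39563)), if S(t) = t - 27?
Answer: √((869001296 - 21965*I*√19169)/(-39563 + I*√19169)) ≈ 0.e-10 - 148.21*I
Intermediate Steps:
S(t) = -27 + t
√(4393*(-5) + 1/(√(S(46) - 19188) - 39563)) = √(4393*(-5) + 1/(√((-27 + 46) - 19188) - 39563)) = √(-21965 + 1/(√(19 - 19188) - 39563)) = √(-21965 + 1/(√(-19169) - 39563)) = √(-21965 + 1/(I*√19169 - 39563)) = √(-21965 + 1/(-39563 + I*√19169))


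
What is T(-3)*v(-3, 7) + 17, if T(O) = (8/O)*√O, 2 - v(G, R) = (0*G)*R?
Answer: 17 - 16*I*√3/3 ≈ 17.0 - 9.2376*I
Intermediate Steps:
v(G, R) = 2 (v(G, R) = 2 - 0*G*R = 2 - 0*R = 2 - 1*0 = 2 + 0 = 2)
T(O) = 8/√O
T(-3)*v(-3, 7) + 17 = (8/√(-3))*2 + 17 = (8*(-I*√3/3))*2 + 17 = -8*I*√3/3*2 + 17 = -16*I*√3/3 + 17 = 17 - 16*I*√3/3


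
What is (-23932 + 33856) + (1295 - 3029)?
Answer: 8190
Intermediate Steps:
(-23932 + 33856) + (1295 - 3029) = 9924 - 1734 = 8190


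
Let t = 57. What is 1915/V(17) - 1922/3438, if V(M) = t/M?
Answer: 18635756/32661 ≈ 570.58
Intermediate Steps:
V(M) = 57/M
1915/V(17) - 1922/3438 = 1915/((57/17)) - 1922/3438 = 1915/((57*(1/17))) - 1922*1/3438 = 1915/(57/17) - 961/1719 = 1915*(17/57) - 961/1719 = 32555/57 - 961/1719 = 18635756/32661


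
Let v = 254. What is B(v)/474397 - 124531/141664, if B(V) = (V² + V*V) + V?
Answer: -40761960903/67204976608 ≈ -0.60653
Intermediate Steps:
B(V) = V + 2*V² (B(V) = (V² + V²) + V = 2*V² + V = V + 2*V²)
B(v)/474397 - 124531/141664 = (254*(1 + 2*254))/474397 - 124531/141664 = (254*(1 + 508))*(1/474397) - 124531*1/141664 = (254*509)*(1/474397) - 124531/141664 = 129286*(1/474397) - 124531/141664 = 129286/474397 - 124531/141664 = -40761960903/67204976608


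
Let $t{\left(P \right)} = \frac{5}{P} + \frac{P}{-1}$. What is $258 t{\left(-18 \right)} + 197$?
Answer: $\frac{14308}{3} \approx 4769.3$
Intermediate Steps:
$t{\left(P \right)} = - P + \frac{5}{P}$ ($t{\left(P \right)} = \frac{5}{P} + P \left(-1\right) = \frac{5}{P} - P = - P + \frac{5}{P}$)
$258 t{\left(-18 \right)} + 197 = 258 \left(\left(-1\right) \left(-18\right) + \frac{5}{-18}\right) + 197 = 258 \left(18 + 5 \left(- \frac{1}{18}\right)\right) + 197 = 258 \left(18 - \frac{5}{18}\right) + 197 = 258 \cdot \frac{319}{18} + 197 = \frac{13717}{3} + 197 = \frac{14308}{3}$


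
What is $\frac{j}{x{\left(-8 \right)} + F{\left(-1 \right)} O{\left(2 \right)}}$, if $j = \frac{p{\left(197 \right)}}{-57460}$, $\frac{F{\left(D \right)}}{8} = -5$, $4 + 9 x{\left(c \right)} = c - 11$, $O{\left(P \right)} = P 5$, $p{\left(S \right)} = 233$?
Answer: $\frac{2097}{208177580} \approx 1.0073 \cdot 10^{-5}$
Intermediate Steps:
$O{\left(P \right)} = 5 P$
$x{\left(c \right)} = - \frac{5}{3} + \frac{c}{9}$ ($x{\left(c \right)} = - \frac{4}{9} + \frac{c - 11}{9} = - \frac{4}{9} + \frac{-11 + c}{9} = - \frac{4}{9} + \left(- \frac{11}{9} + \frac{c}{9}\right) = - \frac{5}{3} + \frac{c}{9}$)
$F{\left(D \right)} = -40$ ($F{\left(D \right)} = 8 \left(-5\right) = -40$)
$j = - \frac{233}{57460}$ ($j = \frac{233}{-57460} = 233 \left(- \frac{1}{57460}\right) = - \frac{233}{57460} \approx -0.004055$)
$\frac{j}{x{\left(-8 \right)} + F{\left(-1 \right)} O{\left(2 \right)}} = - \frac{233}{57460 \left(\left(- \frac{5}{3} + \frac{1}{9} \left(-8\right)\right) - 40 \cdot 5 \cdot 2\right)} = - \frac{233}{57460 \left(\left(- \frac{5}{3} - \frac{8}{9}\right) - 400\right)} = - \frac{233}{57460 \left(- \frac{23}{9} - 400\right)} = - \frac{233}{57460 \left(- \frac{3623}{9}\right)} = \left(- \frac{233}{57460}\right) \left(- \frac{9}{3623}\right) = \frac{2097}{208177580}$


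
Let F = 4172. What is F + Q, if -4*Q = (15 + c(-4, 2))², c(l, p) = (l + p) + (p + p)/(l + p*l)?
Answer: 37187/9 ≈ 4131.9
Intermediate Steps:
c(l, p) = l + p + 2*p/(l + l*p) (c(l, p) = (l + p) + (2*p)/(l + l*p) = (l + p) + 2*p/(l + l*p) = l + p + 2*p/(l + l*p))
Q = -361/9 (Q = -(15 + ((-4)² + 2*2 - 4*2 - 4*2² + 2*(-4)²)/((-4)*(1 + 2)))²/4 = -(15 - ¼*(16 + 4 - 8 - 4*4 + 2*16)/3)²/4 = -(15 - ¼*⅓*(16 + 4 - 8 - 16 + 32))²/4 = -(15 - ¼*⅓*28)²/4 = -(15 - 7/3)²/4 = -(38/3)²/4 = -¼*1444/9 = -361/9 ≈ -40.111)
F + Q = 4172 - 361/9 = 37187/9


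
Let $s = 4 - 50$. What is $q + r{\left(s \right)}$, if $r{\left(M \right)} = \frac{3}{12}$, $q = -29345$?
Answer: $- \frac{117379}{4} \approx -29345.0$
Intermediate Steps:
$s = -46$ ($s = 4 - 50 = -46$)
$r{\left(M \right)} = \frac{1}{4}$ ($r{\left(M \right)} = 3 \cdot \frac{1}{12} = \frac{1}{4}$)
$q + r{\left(s \right)} = -29345 + \frac{1}{4} = - \frac{117379}{4}$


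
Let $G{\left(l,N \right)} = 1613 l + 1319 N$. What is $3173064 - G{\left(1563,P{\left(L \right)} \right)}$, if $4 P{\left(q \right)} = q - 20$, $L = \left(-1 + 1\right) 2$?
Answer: $658540$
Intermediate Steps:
$L = 0$ ($L = 0 \cdot 2 = 0$)
$P{\left(q \right)} = -5 + \frac{q}{4}$ ($P{\left(q \right)} = \frac{q - 20}{4} = \frac{-20 + q}{4} = -5 + \frac{q}{4}$)
$G{\left(l,N \right)} = 1319 N + 1613 l$
$3173064 - G{\left(1563,P{\left(L \right)} \right)} = 3173064 - \left(1319 \left(-5 + \frac{1}{4} \cdot 0\right) + 1613 \cdot 1563\right) = 3173064 - \left(1319 \left(-5 + 0\right) + 2521119\right) = 3173064 - \left(1319 \left(-5\right) + 2521119\right) = 3173064 - \left(-6595 + 2521119\right) = 3173064 - 2514524 = 658540$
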